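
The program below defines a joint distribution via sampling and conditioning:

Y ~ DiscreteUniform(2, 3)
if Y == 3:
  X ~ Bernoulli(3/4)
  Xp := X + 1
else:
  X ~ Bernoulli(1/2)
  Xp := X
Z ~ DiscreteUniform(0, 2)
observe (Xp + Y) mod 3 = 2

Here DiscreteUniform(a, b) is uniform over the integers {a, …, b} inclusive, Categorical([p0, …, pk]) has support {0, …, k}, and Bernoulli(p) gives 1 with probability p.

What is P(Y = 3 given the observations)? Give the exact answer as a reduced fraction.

P(Y = 3 | obs) = 3/5

Enumerate traces; 6 have nonzero weight after conditioning:
  (Y=2, X=0, Z=0) weight 1/12
  (Y=2, X=0, Z=1) weight 1/12
  (Y=2, X=0, Z=2) weight 1/12
  (Y=3, X=1, Z=0) weight 1/8
  (Y=3, X=1, Z=1) weight 1/8
  (Y=3, X=1, Z=2) weight 1/8
Group by Y:
  weight(Y=2) = 1/4
  weight(Y=3) = 3/8
Total weight = 1/4 + 3/8 = 5/8
P(Y=2 | obs) = 1/4 / 5/8 = 2/5
P(Y=3 | obs) = 3/8 / 5/8 = 3/5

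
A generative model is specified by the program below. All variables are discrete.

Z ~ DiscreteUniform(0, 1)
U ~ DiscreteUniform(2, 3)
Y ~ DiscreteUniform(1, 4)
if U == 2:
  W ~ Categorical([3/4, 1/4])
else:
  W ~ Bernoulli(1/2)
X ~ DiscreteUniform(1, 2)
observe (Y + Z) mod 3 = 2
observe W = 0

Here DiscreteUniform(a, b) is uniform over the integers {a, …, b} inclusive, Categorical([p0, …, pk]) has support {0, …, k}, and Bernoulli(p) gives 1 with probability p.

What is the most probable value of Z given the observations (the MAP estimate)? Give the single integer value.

Enumerate traces; 12 have nonzero weight after conditioning:
  (Z=0, U=2, Y=2, W=0, X=1) weight 3/128
  (Z=0, U=2, Y=2, W=0, X=2) weight 3/128
  (Z=0, U=3, Y=2, W=0, X=1) weight 1/64
  (Z=0, U=3, Y=2, W=0, X=2) weight 1/64
  (Z=1, U=2, Y=1, W=0, X=1) weight 3/128
  (Z=1, U=2, Y=1, W=0, X=2) weight 3/128
  (Z=1, U=2, Y=4, W=0, X=1) weight 3/128
  (Z=1, U=2, Y=4, W=0, X=2) weight 3/128
  … 4 more
Group by Z:
  weight(Z=0) = 5/64
  weight(Z=1) = 5/32
Total weight = 5/64 + 5/32 = 15/64
P(Z=0 | obs) = 5/64 / 15/64 = 1/3
P(Z=1 | obs) = 5/32 / 15/64 = 2/3
argmax = 1

argmax_v P(Z = v | obs) = 1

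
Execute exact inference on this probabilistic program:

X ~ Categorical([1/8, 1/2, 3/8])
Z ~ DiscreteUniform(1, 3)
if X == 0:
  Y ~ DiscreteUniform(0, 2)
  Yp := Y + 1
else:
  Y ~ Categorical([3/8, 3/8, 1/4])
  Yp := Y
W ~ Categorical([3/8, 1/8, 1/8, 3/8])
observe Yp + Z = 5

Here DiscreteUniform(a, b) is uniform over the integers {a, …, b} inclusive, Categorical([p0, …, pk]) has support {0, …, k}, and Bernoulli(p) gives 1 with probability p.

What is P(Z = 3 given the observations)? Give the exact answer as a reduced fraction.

P(Z = 3 | obs) = 25/29

Enumerate traces; 16 have nonzero weight after conditioning:
  (X=0, Z=2, Y=2, W=0) weight 1/192
  (X=0, Z=2, Y=2, W=1) weight 1/576
  (X=0, Z=2, Y=2, W=2) weight 1/576
  (X=0, Z=2, Y=2, W=3) weight 1/192
  (X=0, Z=3, Y=1, W=0) weight 1/192
  (X=0, Z=3, Y=1, W=1) weight 1/576
  (X=0, Z=3, Y=1, W=2) weight 1/576
  (X=0, Z=3, Y=1, W=3) weight 1/192
  … 8 more
Group by Z:
  weight(Z=2) = 1/72
  weight(Z=3) = 25/288
Total weight = 1/72 + 25/288 = 29/288
P(Z=2 | obs) = 1/72 / 29/288 = 4/29
P(Z=3 | obs) = 25/288 / 29/288 = 25/29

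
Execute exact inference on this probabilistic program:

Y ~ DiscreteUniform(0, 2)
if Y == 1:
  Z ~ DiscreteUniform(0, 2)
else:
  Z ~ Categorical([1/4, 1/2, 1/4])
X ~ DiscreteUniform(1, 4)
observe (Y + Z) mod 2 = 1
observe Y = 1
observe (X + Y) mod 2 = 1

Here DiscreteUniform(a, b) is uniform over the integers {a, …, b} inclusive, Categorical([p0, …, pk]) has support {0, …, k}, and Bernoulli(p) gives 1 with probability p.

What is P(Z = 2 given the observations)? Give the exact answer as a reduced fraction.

Enumerate traces; 4 have nonzero weight after conditioning:
  (Y=1, Z=0, X=2) weight 1/36
  (Y=1, Z=0, X=4) weight 1/36
  (Y=1, Z=2, X=2) weight 1/36
  (Y=1, Z=2, X=4) weight 1/36
Group by Z:
  weight(Z=0) = 1/18
  weight(Z=2) = 1/18
Total weight = 1/18 + 1/18 = 1/9
P(Z=0 | obs) = 1/18 / 1/9 = 1/2
P(Z=2 | obs) = 1/18 / 1/9 = 1/2

P(Z = 2 | obs) = 1/2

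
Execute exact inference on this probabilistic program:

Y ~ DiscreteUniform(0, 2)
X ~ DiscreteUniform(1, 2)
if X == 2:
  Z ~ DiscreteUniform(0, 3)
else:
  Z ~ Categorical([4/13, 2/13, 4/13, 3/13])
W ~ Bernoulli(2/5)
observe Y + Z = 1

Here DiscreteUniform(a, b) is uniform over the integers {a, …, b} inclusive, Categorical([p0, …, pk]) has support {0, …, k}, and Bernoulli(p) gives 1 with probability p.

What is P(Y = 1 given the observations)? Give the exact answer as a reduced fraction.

Enumerate traces; 8 have nonzero weight after conditioning:
  (Y=0, X=1, Z=1, W=0) weight 1/65
  (Y=0, X=1, Z=1, W=1) weight 2/195
  (Y=0, X=2, Z=1, W=0) weight 1/40
  (Y=0, X=2, Z=1, W=1) weight 1/60
  (Y=1, X=1, Z=0, W=0) weight 2/65
  (Y=1, X=1, Z=0, W=1) weight 4/195
  (Y=1, X=2, Z=0, W=0) weight 1/40
  (Y=1, X=2, Z=0, W=1) weight 1/60
Group by Y:
  weight(Y=0) = 7/104
  weight(Y=1) = 29/312
Total weight = 7/104 + 29/312 = 25/156
P(Y=0 | obs) = 7/104 / 25/156 = 21/50
P(Y=1 | obs) = 29/312 / 25/156 = 29/50

P(Y = 1 | obs) = 29/50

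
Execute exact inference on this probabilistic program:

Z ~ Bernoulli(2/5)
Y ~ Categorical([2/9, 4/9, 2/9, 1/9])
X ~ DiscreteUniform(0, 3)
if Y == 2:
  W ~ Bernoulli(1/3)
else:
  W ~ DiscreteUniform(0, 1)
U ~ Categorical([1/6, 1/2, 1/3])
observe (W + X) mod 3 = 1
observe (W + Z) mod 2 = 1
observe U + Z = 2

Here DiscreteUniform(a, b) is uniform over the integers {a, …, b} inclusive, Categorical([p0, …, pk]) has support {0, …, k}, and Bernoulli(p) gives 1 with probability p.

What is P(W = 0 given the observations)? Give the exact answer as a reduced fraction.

Enumerate traces; 12 have nonzero weight after conditioning:
  (Z=0, Y=0, X=0, W=1, U=2) weight 1/180
  (Z=0, Y=0, X=3, W=1, U=2) weight 1/180
  (Z=0, Y=1, X=0, W=1, U=2) weight 1/90
  (Z=0, Y=1, X=3, W=1, U=2) weight 1/90
  (Z=0, Y=2, X=0, W=1, U=2) weight 1/270
  (Z=0, Y=2, X=3, W=1, U=2) weight 1/270
  (Z=0, Y=3, X=0, W=1, U=2) weight 1/360
  (Z=0, Y=3, X=3, W=1, U=2) weight 1/360
  (Z=1, Y=0, X=1, W=0, U=1) weight 1/180
  … 3 more
Group by W:
  weight(W=0) = 29/1080
  weight(W=1) = 5/108
Total weight = 29/1080 + 5/108 = 79/1080
P(W=0 | obs) = 29/1080 / 79/1080 = 29/79
P(W=1 | obs) = 5/108 / 79/1080 = 50/79

P(W = 0 | obs) = 29/79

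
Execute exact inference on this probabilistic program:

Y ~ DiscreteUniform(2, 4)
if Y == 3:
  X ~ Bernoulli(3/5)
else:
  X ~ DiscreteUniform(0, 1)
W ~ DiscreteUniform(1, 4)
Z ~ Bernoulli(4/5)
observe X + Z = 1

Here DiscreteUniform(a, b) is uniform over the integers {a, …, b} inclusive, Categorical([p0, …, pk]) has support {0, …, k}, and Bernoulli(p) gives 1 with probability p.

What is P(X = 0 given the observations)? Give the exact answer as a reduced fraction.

Enumerate traces; 24 have nonzero weight after conditioning:
  (Y=2, X=0, W=1, Z=1) weight 1/30
  (Y=2, X=0, W=2, Z=1) weight 1/30
  (Y=2, X=0, W=3, Z=1) weight 1/30
  (Y=2, X=0, W=4, Z=1) weight 1/30
  (Y=2, X=1, W=1, Z=0) weight 1/120
  (Y=2, X=1, W=2, Z=0) weight 1/120
  (Y=2, X=1, W=3, Z=0) weight 1/120
  (Y=2, X=1, W=4, Z=0) weight 1/120
  … 16 more
Group by X:
  weight(X=0) = 28/75
  weight(X=1) = 8/75
Total weight = 28/75 + 8/75 = 12/25
P(X=0 | obs) = 28/75 / 12/25 = 7/9
P(X=1 | obs) = 8/75 / 12/25 = 2/9

P(X = 0 | obs) = 7/9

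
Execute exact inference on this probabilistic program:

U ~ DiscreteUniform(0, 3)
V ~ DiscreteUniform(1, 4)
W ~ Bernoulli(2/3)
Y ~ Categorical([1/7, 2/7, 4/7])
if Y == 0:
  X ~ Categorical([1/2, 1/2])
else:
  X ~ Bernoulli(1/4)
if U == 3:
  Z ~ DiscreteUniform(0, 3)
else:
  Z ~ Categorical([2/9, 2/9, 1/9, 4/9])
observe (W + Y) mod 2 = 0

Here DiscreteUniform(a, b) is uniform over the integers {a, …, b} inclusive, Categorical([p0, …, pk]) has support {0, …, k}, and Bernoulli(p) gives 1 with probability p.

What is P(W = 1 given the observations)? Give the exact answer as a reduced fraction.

Enumerate traces; 384 have nonzero weight after conditioning:
  (U=0, V=1, W=0, Y=0, X=0, Z=0) weight 1/3024
  (U=0, V=1, W=0, Y=0, X=0, Z=1) weight 1/3024
  (U=0, V=1, W=0, Y=0, X=0, Z=2) weight 1/6048
  (U=0, V=1, W=0, Y=0, X=0, Z=3) weight 1/1512
  (U=0, V=1, W=0, Y=0, X=1, Z=0) weight 1/3024
  (U=0, V=1, W=0, Y=0, X=1, Z=1) weight 1/3024
  (U=0, V=1, W=0, Y=0, X=1, Z=2) weight 1/6048
  (U=0, V=1, W=0, Y=0, X=1, Z=3) weight 1/1512
  (U=0, V=1, W=1, Y=1, X=0, Z=0) weight 1/504
  … 375 more
Group by W:
  weight(W=0) = 5/21
  weight(W=1) = 4/21
Total weight = 5/21 + 4/21 = 3/7
P(W=0 | obs) = 5/21 / 3/7 = 5/9
P(W=1 | obs) = 4/21 / 3/7 = 4/9

P(W = 1 | obs) = 4/9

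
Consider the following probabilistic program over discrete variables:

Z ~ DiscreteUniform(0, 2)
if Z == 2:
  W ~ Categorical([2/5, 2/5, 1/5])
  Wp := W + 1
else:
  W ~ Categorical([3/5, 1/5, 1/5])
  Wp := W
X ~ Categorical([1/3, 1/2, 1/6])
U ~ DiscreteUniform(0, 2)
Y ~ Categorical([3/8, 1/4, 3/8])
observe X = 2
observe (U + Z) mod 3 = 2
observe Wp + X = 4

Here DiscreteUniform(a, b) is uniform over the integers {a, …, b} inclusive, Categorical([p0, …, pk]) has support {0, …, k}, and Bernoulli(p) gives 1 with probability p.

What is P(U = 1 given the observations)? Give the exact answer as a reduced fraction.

Enumerate traces; 9 have nonzero weight after conditioning:
  (Z=0, W=2, X=2, U=2, Y=0) weight 1/720
  (Z=0, W=2, X=2, U=2, Y=1) weight 1/1080
  (Z=0, W=2, X=2, U=2, Y=2) weight 1/720
  (Z=1, W=2, X=2, U=1, Y=0) weight 1/720
  (Z=1, W=2, X=2, U=1, Y=1) weight 1/1080
  (Z=1, W=2, X=2, U=1, Y=2) weight 1/720
  (Z=2, W=1, X=2, U=0, Y=0) weight 1/360
  (Z=2, W=1, X=2, U=0, Y=1) weight 1/540
  … 1 more
Group by U:
  weight(U=0) = 1/135
  weight(U=1) = 1/270
  weight(U=2) = 1/270
Total weight = 1/135 + 1/270 + 1/270 = 2/135
P(U=0 | obs) = 1/135 / 2/135 = 1/2
P(U=1 | obs) = 1/270 / 2/135 = 1/4
P(U=2 | obs) = 1/270 / 2/135 = 1/4

P(U = 1 | obs) = 1/4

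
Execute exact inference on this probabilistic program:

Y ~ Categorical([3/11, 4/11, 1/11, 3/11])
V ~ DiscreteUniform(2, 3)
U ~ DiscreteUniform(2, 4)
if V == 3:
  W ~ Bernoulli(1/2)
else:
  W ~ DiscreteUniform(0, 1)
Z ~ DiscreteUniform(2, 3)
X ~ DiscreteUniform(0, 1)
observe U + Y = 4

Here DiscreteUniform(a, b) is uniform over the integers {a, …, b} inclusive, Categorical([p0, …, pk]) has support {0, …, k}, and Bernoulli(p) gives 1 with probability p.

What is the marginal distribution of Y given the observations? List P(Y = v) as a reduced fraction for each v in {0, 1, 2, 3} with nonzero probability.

P(Y=0) = 3/8, P(Y=1) = 1/2, P(Y=2) = 1/8

Enumerate traces; 48 have nonzero weight after conditioning:
  (Y=0, V=2, U=4, W=0, Z=2, X=0) weight 1/176
  (Y=0, V=2, U=4, W=0, Z=2, X=1) weight 1/176
  (Y=0, V=2, U=4, W=0, Z=3, X=0) weight 1/176
  (Y=0, V=2, U=4, W=0, Z=3, X=1) weight 1/176
  (Y=0, V=2, U=4, W=1, Z=2, X=0) weight 1/176
  (Y=0, V=2, U=4, W=1, Z=2, X=1) weight 1/176
  (Y=0, V=2, U=4, W=1, Z=3, X=0) weight 1/176
  (Y=0, V=2, U=4, W=1, Z=3, X=1) weight 1/176
  (Y=1, V=2, U=3, W=0, Z=2, X=0) weight 1/132
  (Y=2, V=2, U=2, W=0, Z=2, X=0) weight 1/528
  … 38 more
Group by Y:
  weight(Y=0) = 1/11
  weight(Y=1) = 4/33
  weight(Y=2) = 1/33
Total weight = 1/11 + 4/33 + 1/33 = 8/33
P(Y=0 | obs) = 1/11 / 8/33 = 3/8
P(Y=1 | obs) = 4/33 / 8/33 = 1/2
P(Y=2 | obs) = 1/33 / 8/33 = 1/8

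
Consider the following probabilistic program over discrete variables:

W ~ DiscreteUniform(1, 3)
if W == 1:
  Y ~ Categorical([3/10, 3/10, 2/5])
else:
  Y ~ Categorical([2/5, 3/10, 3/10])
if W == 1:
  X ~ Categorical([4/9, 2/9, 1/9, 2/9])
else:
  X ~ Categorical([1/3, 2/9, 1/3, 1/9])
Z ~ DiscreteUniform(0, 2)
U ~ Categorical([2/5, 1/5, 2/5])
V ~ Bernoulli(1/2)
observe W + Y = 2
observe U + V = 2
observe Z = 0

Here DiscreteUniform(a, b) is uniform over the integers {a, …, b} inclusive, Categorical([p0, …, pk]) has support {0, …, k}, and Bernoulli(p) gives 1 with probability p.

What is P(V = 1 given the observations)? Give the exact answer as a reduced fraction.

Enumerate traces; 16 have nonzero weight after conditioning:
  (W=1, Y=1, X=0, Z=0, U=1, V=1) weight 1/675
  (W=1, Y=1, X=0, Z=0, U=2, V=0) weight 2/675
  (W=1, Y=1, X=1, Z=0, U=1, V=1) weight 1/1350
  (W=1, Y=1, X=1, Z=0, U=2, V=0) weight 1/675
  (W=1, Y=1, X=2, Z=0, U=1, V=1) weight 1/2700
  (W=1, Y=1, X=2, Z=0, U=2, V=0) weight 1/1350
  (W=1, Y=1, X=3, Z=0, U=1, V=1) weight 1/1350
  (W=1, Y=1, X=3, Z=0, U=2, V=0) weight 1/675
  … 8 more
Group by V:
  weight(V=0) = 7/450
  weight(V=1) = 7/900
Total weight = 7/450 + 7/900 = 7/300
P(V=0 | obs) = 7/450 / 7/300 = 2/3
P(V=1 | obs) = 7/900 / 7/300 = 1/3

P(V = 1 | obs) = 1/3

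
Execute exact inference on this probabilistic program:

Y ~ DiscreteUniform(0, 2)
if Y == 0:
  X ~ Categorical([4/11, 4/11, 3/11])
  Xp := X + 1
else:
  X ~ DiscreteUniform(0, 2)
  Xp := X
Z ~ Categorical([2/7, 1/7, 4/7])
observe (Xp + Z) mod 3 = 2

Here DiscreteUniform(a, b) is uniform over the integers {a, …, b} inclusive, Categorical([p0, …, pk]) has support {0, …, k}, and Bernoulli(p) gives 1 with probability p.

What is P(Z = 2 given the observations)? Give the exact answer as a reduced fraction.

Enumerate traces; 9 have nonzero weight after conditioning:
  (Y=0, X=0, Z=1) weight 4/231
  (Y=0, X=1, Z=0) weight 8/231
  (Y=0, X=2, Z=2) weight 4/77
  (Y=1, X=0, Z=2) weight 4/63
  (Y=1, X=1, Z=1) weight 1/63
  (Y=1, X=2, Z=0) weight 2/63
  (Y=2, X=0, Z=2) weight 4/63
  (Y=2, X=1, Z=1) weight 1/63
  … 1 more
Group by Z:
  weight(Z=0) = 68/693
  weight(Z=1) = 34/693
  weight(Z=2) = 124/693
Total weight = 68/693 + 34/693 + 124/693 = 226/693
P(Z=0 | obs) = 68/693 / 226/693 = 34/113
P(Z=1 | obs) = 34/693 / 226/693 = 17/113
P(Z=2 | obs) = 124/693 / 226/693 = 62/113

P(Z = 2 | obs) = 62/113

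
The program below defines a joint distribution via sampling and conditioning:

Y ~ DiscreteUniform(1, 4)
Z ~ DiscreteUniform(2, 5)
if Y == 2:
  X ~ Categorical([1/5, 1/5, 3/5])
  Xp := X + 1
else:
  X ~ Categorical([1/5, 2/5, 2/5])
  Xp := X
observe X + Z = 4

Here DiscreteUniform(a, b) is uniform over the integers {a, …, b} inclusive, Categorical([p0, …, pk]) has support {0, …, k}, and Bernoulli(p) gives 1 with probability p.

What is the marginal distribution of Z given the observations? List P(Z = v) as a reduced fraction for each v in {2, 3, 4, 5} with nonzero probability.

P(Z=2) = 9/20, P(Z=3) = 7/20, P(Z=4) = 1/5

Enumerate traces; 12 have nonzero weight after conditioning:
  (Y=1, Z=2, X=2) weight 1/40
  (Y=1, Z=3, X=1) weight 1/40
  (Y=1, Z=4, X=0) weight 1/80
  (Y=2, Z=2, X=2) weight 3/80
  (Y=2, Z=3, X=1) weight 1/80
  (Y=2, Z=4, X=0) weight 1/80
  (Y=3, Z=2, X=2) weight 1/40
  (Y=3, Z=3, X=1) weight 1/40
  … 4 more
Group by Z:
  weight(Z=2) = 9/80
  weight(Z=3) = 7/80
  weight(Z=4) = 1/20
Total weight = 9/80 + 7/80 + 1/20 = 1/4
P(Z=2 | obs) = 9/80 / 1/4 = 9/20
P(Z=3 | obs) = 7/80 / 1/4 = 7/20
P(Z=4 | obs) = 1/20 / 1/4 = 1/5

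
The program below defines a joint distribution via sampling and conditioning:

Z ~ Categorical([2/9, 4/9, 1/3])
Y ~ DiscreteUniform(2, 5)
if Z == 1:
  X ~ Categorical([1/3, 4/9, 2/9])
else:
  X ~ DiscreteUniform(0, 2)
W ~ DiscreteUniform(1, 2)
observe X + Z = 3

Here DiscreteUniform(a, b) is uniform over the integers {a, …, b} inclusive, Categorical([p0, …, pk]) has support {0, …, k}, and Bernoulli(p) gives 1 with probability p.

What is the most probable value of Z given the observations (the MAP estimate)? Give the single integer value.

Enumerate traces; 16 have nonzero weight after conditioning:
  (Z=1, Y=2, X=2, W=1) weight 1/81
  (Z=1, Y=2, X=2, W=2) weight 1/81
  (Z=1, Y=3, X=2, W=1) weight 1/81
  (Z=1, Y=3, X=2, W=2) weight 1/81
  (Z=1, Y=4, X=2, W=1) weight 1/81
  (Z=1, Y=4, X=2, W=2) weight 1/81
  (Z=1, Y=5, X=2, W=1) weight 1/81
  (Z=1, Y=5, X=2, W=2) weight 1/81
  (Z=2, Y=2, X=1, W=1) weight 1/72
  … 7 more
Group by Z:
  weight(Z=1) = 8/81
  weight(Z=2) = 1/9
Total weight = 8/81 + 1/9 = 17/81
P(Z=1 | obs) = 8/81 / 17/81 = 8/17
P(Z=2 | obs) = 1/9 / 17/81 = 9/17
argmax = 2

argmax_v P(Z = v | obs) = 2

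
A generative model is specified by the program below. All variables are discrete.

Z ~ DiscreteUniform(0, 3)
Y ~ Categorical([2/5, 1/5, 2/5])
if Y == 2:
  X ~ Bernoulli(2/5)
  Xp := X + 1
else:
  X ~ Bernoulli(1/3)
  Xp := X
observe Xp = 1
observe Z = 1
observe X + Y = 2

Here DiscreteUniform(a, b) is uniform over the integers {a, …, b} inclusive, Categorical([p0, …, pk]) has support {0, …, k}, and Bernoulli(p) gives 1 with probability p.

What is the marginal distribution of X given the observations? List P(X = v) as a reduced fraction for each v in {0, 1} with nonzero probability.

P(X=0) = 18/23, P(X=1) = 5/23

Enumerate traces; 2 have nonzero weight after conditioning:
  (Z=1, Y=1, X=1) weight 1/60
  (Z=1, Y=2, X=0) weight 3/50
Group by X:
  weight(X=0) = 3/50
  weight(X=1) = 1/60
Total weight = 3/50 + 1/60 = 23/300
P(X=0 | obs) = 3/50 / 23/300 = 18/23
P(X=1 | obs) = 1/60 / 23/300 = 5/23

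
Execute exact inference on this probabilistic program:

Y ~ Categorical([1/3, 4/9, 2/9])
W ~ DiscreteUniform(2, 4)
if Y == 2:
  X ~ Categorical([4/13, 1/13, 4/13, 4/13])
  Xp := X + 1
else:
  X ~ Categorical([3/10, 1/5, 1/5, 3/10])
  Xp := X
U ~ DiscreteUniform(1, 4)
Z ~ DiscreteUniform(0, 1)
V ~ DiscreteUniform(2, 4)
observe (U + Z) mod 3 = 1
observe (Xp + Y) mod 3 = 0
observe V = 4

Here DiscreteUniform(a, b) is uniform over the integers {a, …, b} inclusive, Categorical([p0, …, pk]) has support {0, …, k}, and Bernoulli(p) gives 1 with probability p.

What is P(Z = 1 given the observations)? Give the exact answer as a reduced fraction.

Enumerate traces; 45 have nonzero weight after conditioning:
  (Y=0, W=2, X=0, U=1, Z=0, V=4) weight 1/720
  (Y=0, W=2, X=0, U=3, Z=1, V=4) weight 1/720
  (Y=0, W=2, X=0, U=4, Z=0, V=4) weight 1/720
  (Y=0, W=2, X=3, U=1, Z=0, V=4) weight 1/720
  (Y=0, W=2, X=3, U=3, Z=1, V=4) weight 1/720
  (Y=0, W=2, X=3, U=4, Z=0, V=4) weight 1/720
  (Y=0, W=3, X=0, U=1, Z=0, V=4) weight 1/720
  (Y=0, W=3, X=0, U=3, Z=1, V=4) weight 1/720
  … 37 more
Group by Z:
  weight(Z=0) = 83/2340
  weight(Z=1) = 83/4680
Total weight = 83/2340 + 83/4680 = 83/1560
P(Z=0 | obs) = 83/2340 / 83/1560 = 2/3
P(Z=1 | obs) = 83/4680 / 83/1560 = 1/3

P(Z = 1 | obs) = 1/3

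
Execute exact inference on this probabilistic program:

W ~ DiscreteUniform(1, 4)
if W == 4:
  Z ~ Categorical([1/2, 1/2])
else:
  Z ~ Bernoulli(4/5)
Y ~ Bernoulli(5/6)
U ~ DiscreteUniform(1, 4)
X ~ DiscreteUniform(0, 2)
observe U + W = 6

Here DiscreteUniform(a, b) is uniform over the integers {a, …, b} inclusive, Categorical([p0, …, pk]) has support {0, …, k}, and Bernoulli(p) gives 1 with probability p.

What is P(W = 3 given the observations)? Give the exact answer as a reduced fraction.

Enumerate traces; 36 have nonzero weight after conditioning:
  (W=2, Z=0, Y=0, U=4, X=0) weight 1/1440
  (W=2, Z=0, Y=0, U=4, X=1) weight 1/1440
  (W=2, Z=0, Y=0, U=4, X=2) weight 1/1440
  (W=2, Z=0, Y=1, U=4, X=0) weight 1/288
  (W=2, Z=0, Y=1, U=4, X=1) weight 1/288
  (W=2, Z=0, Y=1, U=4, X=2) weight 1/288
  (W=2, Z=1, Y=0, U=4, X=0) weight 1/360
  (W=2, Z=1, Y=0, U=4, X=1) weight 1/360
  (W=3, Z=0, Y=0, U=3, X=0) weight 1/1440
  (W=4, Z=0, Y=0, U=2, X=0) weight 1/576
  … 26 more
Group by W:
  weight(W=2) = 1/16
  weight(W=3) = 1/16
  weight(W=4) = 1/16
Total weight = 1/16 + 1/16 + 1/16 = 3/16
P(W=2 | obs) = 1/16 / 3/16 = 1/3
P(W=3 | obs) = 1/16 / 3/16 = 1/3
P(W=4 | obs) = 1/16 / 3/16 = 1/3

P(W = 3 | obs) = 1/3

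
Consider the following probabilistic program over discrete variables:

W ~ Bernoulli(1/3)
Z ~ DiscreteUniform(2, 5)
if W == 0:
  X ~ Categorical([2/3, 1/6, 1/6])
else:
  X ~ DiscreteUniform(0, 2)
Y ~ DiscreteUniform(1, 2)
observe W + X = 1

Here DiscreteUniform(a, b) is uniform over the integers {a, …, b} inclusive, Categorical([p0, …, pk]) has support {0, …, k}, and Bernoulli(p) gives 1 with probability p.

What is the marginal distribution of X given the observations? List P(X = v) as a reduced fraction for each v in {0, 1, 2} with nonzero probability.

P(X=0) = 1/2, P(X=1) = 1/2

Enumerate traces; 16 have nonzero weight after conditioning:
  (W=0, Z=2, X=1, Y=1) weight 1/72
  (W=0, Z=2, X=1, Y=2) weight 1/72
  (W=0, Z=3, X=1, Y=1) weight 1/72
  (W=0, Z=3, X=1, Y=2) weight 1/72
  (W=0, Z=4, X=1, Y=1) weight 1/72
  (W=0, Z=4, X=1, Y=2) weight 1/72
  (W=0, Z=5, X=1, Y=1) weight 1/72
  (W=0, Z=5, X=1, Y=2) weight 1/72
  (W=1, Z=2, X=0, Y=1) weight 1/72
  … 7 more
Group by X:
  weight(X=0) = 1/9
  weight(X=1) = 1/9
Total weight = 1/9 + 1/9 = 2/9
P(X=0 | obs) = 1/9 / 2/9 = 1/2
P(X=1 | obs) = 1/9 / 2/9 = 1/2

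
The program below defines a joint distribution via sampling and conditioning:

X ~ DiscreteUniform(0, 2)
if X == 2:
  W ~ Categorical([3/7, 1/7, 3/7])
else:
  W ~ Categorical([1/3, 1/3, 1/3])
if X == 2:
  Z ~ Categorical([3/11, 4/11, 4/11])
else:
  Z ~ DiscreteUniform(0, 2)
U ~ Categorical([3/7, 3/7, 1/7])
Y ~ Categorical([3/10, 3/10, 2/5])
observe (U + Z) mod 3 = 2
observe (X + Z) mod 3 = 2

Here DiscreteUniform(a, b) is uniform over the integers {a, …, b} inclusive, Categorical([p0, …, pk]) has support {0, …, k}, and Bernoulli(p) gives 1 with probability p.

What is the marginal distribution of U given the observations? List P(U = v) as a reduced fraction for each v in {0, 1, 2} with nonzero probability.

Enumerate traces; 27 have nonzero weight after conditioning:
  (X=0, W=0, Z=2, U=0, Y=0) weight 1/210
  (X=0, W=0, Z=2, U=0, Y=1) weight 1/210
  (X=0, W=0, Z=2, U=0, Y=2) weight 2/315
  (X=0, W=1, Z=2, U=0, Y=0) weight 1/210
  (X=0, W=1, Z=2, U=0, Y=1) weight 1/210
  (X=0, W=1, Z=2, U=0, Y=2) weight 2/315
  (X=0, W=2, Z=2, U=0, Y=0) weight 1/210
  (X=0, W=2, Z=2, U=0, Y=1) weight 1/210
  (X=1, W=0, Z=1, U=1, Y=0) weight 1/210
  (X=2, W=0, Z=0, U=2, Y=0) weight 9/5390
  … 17 more
Group by U:
  weight(U=0) = 1/21
  weight(U=1) = 1/21
  weight(U=2) = 1/77
Total weight = 1/21 + 1/21 + 1/77 = 25/231
P(U=0 | obs) = 1/21 / 25/231 = 11/25
P(U=1 | obs) = 1/21 / 25/231 = 11/25
P(U=2 | obs) = 1/77 / 25/231 = 3/25

P(U=0) = 11/25, P(U=1) = 11/25, P(U=2) = 3/25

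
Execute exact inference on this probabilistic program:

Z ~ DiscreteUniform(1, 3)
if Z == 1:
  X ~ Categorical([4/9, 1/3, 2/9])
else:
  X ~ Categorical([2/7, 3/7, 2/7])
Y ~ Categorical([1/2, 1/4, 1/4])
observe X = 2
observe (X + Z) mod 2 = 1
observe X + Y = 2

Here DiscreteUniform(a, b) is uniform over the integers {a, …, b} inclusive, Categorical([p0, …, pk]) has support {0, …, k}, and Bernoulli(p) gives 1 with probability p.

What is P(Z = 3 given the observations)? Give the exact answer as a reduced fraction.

P(Z = 3 | obs) = 9/16

Enumerate traces; 2 have nonzero weight after conditioning:
  (Z=1, X=2, Y=0) weight 1/27
  (Z=3, X=2, Y=0) weight 1/21
Group by Z:
  weight(Z=1) = 1/27
  weight(Z=3) = 1/21
Total weight = 1/27 + 1/21 = 16/189
P(Z=1 | obs) = 1/27 / 16/189 = 7/16
P(Z=3 | obs) = 1/21 / 16/189 = 9/16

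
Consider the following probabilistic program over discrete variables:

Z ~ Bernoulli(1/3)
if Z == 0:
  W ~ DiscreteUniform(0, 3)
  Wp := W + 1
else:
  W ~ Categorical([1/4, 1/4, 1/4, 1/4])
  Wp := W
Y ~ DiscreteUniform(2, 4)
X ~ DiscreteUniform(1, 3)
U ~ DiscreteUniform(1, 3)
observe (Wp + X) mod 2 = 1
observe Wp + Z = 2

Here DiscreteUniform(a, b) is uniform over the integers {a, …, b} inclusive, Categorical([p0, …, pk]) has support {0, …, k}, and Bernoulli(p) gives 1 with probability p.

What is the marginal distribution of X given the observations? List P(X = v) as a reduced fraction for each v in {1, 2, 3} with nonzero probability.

P(X=1) = 2/5, P(X=2) = 1/5, P(X=3) = 2/5

Enumerate traces; 27 have nonzero weight after conditioning:
  (Z=0, W=1, Y=2, X=1, U=1) weight 1/162
  (Z=0, W=1, Y=2, X=1, U=2) weight 1/162
  (Z=0, W=1, Y=2, X=1, U=3) weight 1/162
  (Z=0, W=1, Y=2, X=3, U=1) weight 1/162
  (Z=0, W=1, Y=2, X=3, U=2) weight 1/162
  (Z=0, W=1, Y=2, X=3, U=3) weight 1/162
  (Z=0, W=1, Y=3, X=1, U=1) weight 1/162
  (Z=0, W=1, Y=3, X=1, U=2) weight 1/162
  (Z=1, W=1, Y=2, X=2, U=1) weight 1/324
  … 18 more
Group by X:
  weight(X=1) = 1/18
  weight(X=2) = 1/36
  weight(X=3) = 1/18
Total weight = 1/18 + 1/36 + 1/18 = 5/36
P(X=1 | obs) = 1/18 / 5/36 = 2/5
P(X=2 | obs) = 1/36 / 5/36 = 1/5
P(X=3 | obs) = 1/18 / 5/36 = 2/5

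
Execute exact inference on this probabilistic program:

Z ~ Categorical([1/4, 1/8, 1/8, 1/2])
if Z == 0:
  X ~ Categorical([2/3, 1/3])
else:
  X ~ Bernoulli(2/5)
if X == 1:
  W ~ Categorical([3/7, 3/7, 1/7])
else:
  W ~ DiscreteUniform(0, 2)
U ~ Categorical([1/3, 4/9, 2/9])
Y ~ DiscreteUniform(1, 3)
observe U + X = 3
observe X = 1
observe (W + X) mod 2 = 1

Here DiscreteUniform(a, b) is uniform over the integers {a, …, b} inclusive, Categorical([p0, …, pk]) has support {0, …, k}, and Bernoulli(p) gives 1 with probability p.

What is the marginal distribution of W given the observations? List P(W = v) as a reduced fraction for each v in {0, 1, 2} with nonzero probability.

Enumerate traces; 24 have nonzero weight after conditioning:
  (Z=0, X=1, W=0, U=2, Y=1) weight 1/378
  (Z=0, X=1, W=0, U=2, Y=2) weight 1/378
  (Z=0, X=1, W=0, U=2, Y=3) weight 1/378
  (Z=0, X=1, W=2, U=2, Y=1) weight 1/1134
  (Z=0, X=1, W=2, U=2, Y=2) weight 1/1134
  (Z=0, X=1, W=2, U=2, Y=3) weight 1/1134
  (Z=1, X=1, W=0, U=2, Y=1) weight 1/630
  (Z=1, X=1, W=0, U=2, Y=2) weight 1/630
  … 16 more
Group by W:
  weight(W=0) = 23/630
  weight(W=2) = 23/1890
Total weight = 23/630 + 23/1890 = 46/945
P(W=0 | obs) = 23/630 / 46/945 = 3/4
P(W=2 | obs) = 23/1890 / 46/945 = 1/4

P(W=0) = 3/4, P(W=2) = 1/4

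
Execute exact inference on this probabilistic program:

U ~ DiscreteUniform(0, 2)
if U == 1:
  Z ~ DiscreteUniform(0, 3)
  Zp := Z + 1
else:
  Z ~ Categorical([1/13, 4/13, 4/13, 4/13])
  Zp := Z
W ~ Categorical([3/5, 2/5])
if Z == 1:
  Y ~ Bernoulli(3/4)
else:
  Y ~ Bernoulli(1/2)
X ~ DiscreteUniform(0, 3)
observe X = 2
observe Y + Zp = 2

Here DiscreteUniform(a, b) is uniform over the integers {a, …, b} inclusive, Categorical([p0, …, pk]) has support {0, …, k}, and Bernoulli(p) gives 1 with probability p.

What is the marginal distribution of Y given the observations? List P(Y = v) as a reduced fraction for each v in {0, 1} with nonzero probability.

Enumerate traces; 12 have nonzero weight after conditioning:
  (U=0, Z=1, W=0, Y=1, X=2) weight 3/260
  (U=0, Z=1, W=1, Y=1, X=2) weight 1/130
  (U=0, Z=2, W=0, Y=0, X=2) weight 1/130
  (U=0, Z=2, W=1, Y=0, X=2) weight 1/195
  (U=1, Z=0, W=0, Y=1, X=2) weight 1/160
  (U=1, Z=0, W=1, Y=1, X=2) weight 1/240
  (U=1, Z=1, W=0, Y=0, X=2) weight 1/320
  (U=1, Z=1, W=1, Y=0, X=2) weight 1/480
  … 4 more
Group by Y:
  weight(Y=0) = 77/2496
  weight(Y=1) = 61/1248
Total weight = 77/2496 + 61/1248 = 199/2496
P(Y=0 | obs) = 77/2496 / 199/2496 = 77/199
P(Y=1 | obs) = 61/1248 / 199/2496 = 122/199

P(Y=0) = 77/199, P(Y=1) = 122/199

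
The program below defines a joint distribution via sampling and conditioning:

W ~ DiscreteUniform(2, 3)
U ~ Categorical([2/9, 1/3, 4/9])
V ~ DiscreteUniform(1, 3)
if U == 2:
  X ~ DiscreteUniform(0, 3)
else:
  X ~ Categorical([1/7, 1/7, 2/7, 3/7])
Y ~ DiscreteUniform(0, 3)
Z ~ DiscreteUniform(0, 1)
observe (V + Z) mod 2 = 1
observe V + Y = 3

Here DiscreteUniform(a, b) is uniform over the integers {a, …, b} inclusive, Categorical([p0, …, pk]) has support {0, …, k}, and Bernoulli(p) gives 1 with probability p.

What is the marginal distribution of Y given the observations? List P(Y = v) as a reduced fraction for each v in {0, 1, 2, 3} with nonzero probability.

P(Y=0) = 1/3, P(Y=1) = 1/3, P(Y=2) = 1/3

Enumerate traces; 72 have nonzero weight after conditioning:
  (W=2, U=0, V=1, X=0, Y=2, Z=0) weight 1/1512
  (W=2, U=0, V=1, X=1, Y=2, Z=0) weight 1/1512
  (W=2, U=0, V=1, X=2, Y=2, Z=0) weight 1/756
  (W=2, U=0, V=1, X=3, Y=2, Z=0) weight 1/504
  (W=2, U=0, V=2, X=0, Y=1, Z=1) weight 1/1512
  (W=2, U=0, V=2, X=1, Y=1, Z=1) weight 1/1512
  (W=2, U=0, V=2, X=2, Y=1, Z=1) weight 1/756
  (W=2, U=0, V=2, X=3, Y=1, Z=1) weight 1/504
  (W=2, U=0, V=3, X=0, Y=0, Z=0) weight 1/1512
  … 63 more
Group by Y:
  weight(Y=0) = 1/24
  weight(Y=1) = 1/24
  weight(Y=2) = 1/24
Total weight = 1/24 + 1/24 + 1/24 = 1/8
P(Y=0 | obs) = 1/24 / 1/8 = 1/3
P(Y=1 | obs) = 1/24 / 1/8 = 1/3
P(Y=2 | obs) = 1/24 / 1/8 = 1/3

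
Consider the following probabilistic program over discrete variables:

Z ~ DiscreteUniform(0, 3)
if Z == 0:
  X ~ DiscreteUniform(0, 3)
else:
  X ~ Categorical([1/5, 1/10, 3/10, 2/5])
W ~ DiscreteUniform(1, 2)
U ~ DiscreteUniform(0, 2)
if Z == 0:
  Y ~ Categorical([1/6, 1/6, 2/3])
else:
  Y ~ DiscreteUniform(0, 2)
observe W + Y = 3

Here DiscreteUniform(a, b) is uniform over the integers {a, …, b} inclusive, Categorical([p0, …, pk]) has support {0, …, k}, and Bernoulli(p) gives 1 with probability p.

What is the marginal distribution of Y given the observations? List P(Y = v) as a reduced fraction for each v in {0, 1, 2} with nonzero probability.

Enumerate traces; 96 have nonzero weight after conditioning:
  (Z=0, X=0, W=1, U=0, Y=2) weight 1/144
  (Z=0, X=0, W=1, U=1, Y=2) weight 1/144
  (Z=0, X=0, W=1, U=2, Y=2) weight 1/144
  (Z=0, X=0, W=2, U=0, Y=1) weight 1/576
  (Z=0, X=0, W=2, U=1, Y=1) weight 1/576
  (Z=0, X=0, W=2, U=2, Y=1) weight 1/576
  (Z=0, X=1, W=1, U=0, Y=2) weight 1/144
  (Z=0, X=1, W=1, U=1, Y=2) weight 1/144
  … 88 more
Group by Y:
  weight(Y=1) = 7/48
  weight(Y=2) = 5/24
Total weight = 7/48 + 5/24 = 17/48
P(Y=1 | obs) = 7/48 / 17/48 = 7/17
P(Y=2 | obs) = 5/24 / 17/48 = 10/17

P(Y=1) = 7/17, P(Y=2) = 10/17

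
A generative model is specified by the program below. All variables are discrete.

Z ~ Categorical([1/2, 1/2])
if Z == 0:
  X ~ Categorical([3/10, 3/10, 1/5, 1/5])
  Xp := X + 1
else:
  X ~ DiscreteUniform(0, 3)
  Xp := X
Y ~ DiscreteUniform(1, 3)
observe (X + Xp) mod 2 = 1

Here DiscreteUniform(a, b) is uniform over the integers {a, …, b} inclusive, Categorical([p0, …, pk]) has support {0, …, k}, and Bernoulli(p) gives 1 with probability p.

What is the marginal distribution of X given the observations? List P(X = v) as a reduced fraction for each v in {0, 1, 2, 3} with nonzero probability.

Enumerate traces; 12 have nonzero weight after conditioning:
  (Z=0, X=0, Y=1) weight 1/20
  (Z=0, X=0, Y=2) weight 1/20
  (Z=0, X=0, Y=3) weight 1/20
  (Z=0, X=1, Y=1) weight 1/20
  (Z=0, X=1, Y=2) weight 1/20
  (Z=0, X=1, Y=3) weight 1/20
  (Z=0, X=2, Y=1) weight 1/30
  (Z=0, X=2, Y=2) weight 1/30
  (Z=0, X=3, Y=1) weight 1/30
  … 3 more
Group by X:
  weight(X=0) = 3/20
  weight(X=1) = 3/20
  weight(X=2) = 1/10
  weight(X=3) = 1/10
Total weight = 3/20 + 3/20 + 1/10 + 1/10 = 1/2
P(X=0 | obs) = 3/20 / 1/2 = 3/10
P(X=1 | obs) = 3/20 / 1/2 = 3/10
P(X=2 | obs) = 1/10 / 1/2 = 1/5
P(X=3 | obs) = 1/10 / 1/2 = 1/5

P(X=0) = 3/10, P(X=1) = 3/10, P(X=2) = 1/5, P(X=3) = 1/5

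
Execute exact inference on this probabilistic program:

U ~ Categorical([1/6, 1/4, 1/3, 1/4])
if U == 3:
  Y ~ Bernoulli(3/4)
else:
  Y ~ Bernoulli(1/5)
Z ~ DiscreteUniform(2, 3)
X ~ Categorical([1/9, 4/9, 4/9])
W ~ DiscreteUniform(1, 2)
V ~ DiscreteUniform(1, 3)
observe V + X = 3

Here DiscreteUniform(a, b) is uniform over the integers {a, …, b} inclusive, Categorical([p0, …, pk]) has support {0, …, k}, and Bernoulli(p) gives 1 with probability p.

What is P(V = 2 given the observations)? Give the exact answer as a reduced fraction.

Enumerate traces; 96 have nonzero weight after conditioning:
  (U=0, Y=0, Z=2, X=0, W=1, V=3) weight 1/810
  (U=0, Y=0, Z=2, X=0, W=2, V=3) weight 1/810
  (U=0, Y=0, Z=2, X=1, W=1, V=2) weight 2/405
  (U=0, Y=0, Z=2, X=1, W=2, V=2) weight 2/405
  (U=0, Y=0, Z=2, X=2, W=1, V=1) weight 2/405
  (U=0, Y=0, Z=2, X=2, W=2, V=1) weight 2/405
  (U=0, Y=0, Z=3, X=0, W=1, V=3) weight 1/810
  (U=0, Y=0, Z=3, X=0, W=2, V=3) weight 1/810
  … 88 more
Group by V:
  weight(V=1) = 4/27
  weight(V=2) = 4/27
  weight(V=3) = 1/27
Total weight = 4/27 + 4/27 + 1/27 = 1/3
P(V=1 | obs) = 4/27 / 1/3 = 4/9
P(V=2 | obs) = 4/27 / 1/3 = 4/9
P(V=3 | obs) = 1/27 / 1/3 = 1/9

P(V = 2 | obs) = 4/9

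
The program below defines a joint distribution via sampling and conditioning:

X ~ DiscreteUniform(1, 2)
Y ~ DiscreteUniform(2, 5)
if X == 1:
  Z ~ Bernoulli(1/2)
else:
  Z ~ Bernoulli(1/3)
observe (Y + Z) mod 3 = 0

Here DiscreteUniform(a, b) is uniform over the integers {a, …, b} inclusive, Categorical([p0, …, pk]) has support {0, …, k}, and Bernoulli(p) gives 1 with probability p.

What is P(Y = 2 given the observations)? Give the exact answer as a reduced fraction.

P(Y = 2 | obs) = 5/17

Enumerate traces; 6 have nonzero weight after conditioning:
  (X=1, Y=2, Z=1) weight 1/16
  (X=1, Y=3, Z=0) weight 1/16
  (X=1, Y=5, Z=1) weight 1/16
  (X=2, Y=2, Z=1) weight 1/24
  (X=2, Y=3, Z=0) weight 1/12
  (X=2, Y=5, Z=1) weight 1/24
Group by Y:
  weight(Y=2) = 5/48
  weight(Y=3) = 7/48
  weight(Y=5) = 5/48
Total weight = 5/48 + 7/48 + 5/48 = 17/48
P(Y=2 | obs) = 5/48 / 17/48 = 5/17
P(Y=3 | obs) = 7/48 / 17/48 = 7/17
P(Y=5 | obs) = 5/48 / 17/48 = 5/17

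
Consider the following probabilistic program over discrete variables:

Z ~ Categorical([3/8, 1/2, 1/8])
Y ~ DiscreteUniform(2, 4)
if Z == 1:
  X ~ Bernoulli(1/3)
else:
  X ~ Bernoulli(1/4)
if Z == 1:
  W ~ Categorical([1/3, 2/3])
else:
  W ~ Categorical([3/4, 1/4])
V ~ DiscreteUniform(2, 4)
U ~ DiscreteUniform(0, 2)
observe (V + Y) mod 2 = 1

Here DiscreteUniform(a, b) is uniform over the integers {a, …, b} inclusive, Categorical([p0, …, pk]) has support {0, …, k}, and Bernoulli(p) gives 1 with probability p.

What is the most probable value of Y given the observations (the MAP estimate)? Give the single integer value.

argmax_v P(Y = v | obs) = 3

Enumerate traces; 144 have nonzero weight after conditioning:
  (Z=0, Y=2, X=0, W=0, V=3, U=0) weight 1/128
  (Z=0, Y=2, X=0, W=0, V=3, U=1) weight 1/128
  (Z=0, Y=2, X=0, W=0, V=3, U=2) weight 1/128
  (Z=0, Y=2, X=0, W=1, V=3, U=0) weight 1/384
  (Z=0, Y=2, X=0, W=1, V=3, U=1) weight 1/384
  (Z=0, Y=2, X=0, W=1, V=3, U=2) weight 1/384
  (Z=0, Y=2, X=1, W=0, V=3, U=0) weight 1/384
  (Z=0, Y=2, X=1, W=0, V=3, U=1) weight 1/384
  (Z=0, Y=3, X=0, W=0, V=2, U=0) weight 1/128
  (Z=0, Y=4, X=0, W=0, V=3, U=0) weight 1/128
  … 134 more
Group by Y:
  weight(Y=2) = 1/9
  weight(Y=3) = 2/9
  weight(Y=4) = 1/9
Total weight = 1/9 + 2/9 + 1/9 = 4/9
P(Y=2 | obs) = 1/9 / 4/9 = 1/4
P(Y=3 | obs) = 2/9 / 4/9 = 1/2
P(Y=4 | obs) = 1/9 / 4/9 = 1/4
argmax = 3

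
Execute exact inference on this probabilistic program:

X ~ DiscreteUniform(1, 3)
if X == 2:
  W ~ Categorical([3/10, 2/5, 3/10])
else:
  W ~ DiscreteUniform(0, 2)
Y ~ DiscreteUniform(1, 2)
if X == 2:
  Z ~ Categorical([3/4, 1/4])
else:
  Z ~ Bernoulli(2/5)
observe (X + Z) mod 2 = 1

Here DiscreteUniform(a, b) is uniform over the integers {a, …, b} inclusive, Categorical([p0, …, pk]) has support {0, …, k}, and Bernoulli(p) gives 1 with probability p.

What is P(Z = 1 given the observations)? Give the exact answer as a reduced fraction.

P(Z = 1 | obs) = 5/29

Enumerate traces; 18 have nonzero weight after conditioning:
  (X=1, W=0, Y=1, Z=0) weight 1/30
  (X=1, W=0, Y=2, Z=0) weight 1/30
  (X=1, W=1, Y=1, Z=0) weight 1/30
  (X=1, W=1, Y=2, Z=0) weight 1/30
  (X=1, W=2, Y=1, Z=0) weight 1/30
  (X=1, W=2, Y=2, Z=0) weight 1/30
  (X=2, W=0, Y=1, Z=1) weight 1/80
  (X=2, W=0, Y=2, Z=1) weight 1/80
  … 10 more
Group by Z:
  weight(Z=0) = 2/5
  weight(Z=1) = 1/12
Total weight = 2/5 + 1/12 = 29/60
P(Z=0 | obs) = 2/5 / 29/60 = 24/29
P(Z=1 | obs) = 1/12 / 29/60 = 5/29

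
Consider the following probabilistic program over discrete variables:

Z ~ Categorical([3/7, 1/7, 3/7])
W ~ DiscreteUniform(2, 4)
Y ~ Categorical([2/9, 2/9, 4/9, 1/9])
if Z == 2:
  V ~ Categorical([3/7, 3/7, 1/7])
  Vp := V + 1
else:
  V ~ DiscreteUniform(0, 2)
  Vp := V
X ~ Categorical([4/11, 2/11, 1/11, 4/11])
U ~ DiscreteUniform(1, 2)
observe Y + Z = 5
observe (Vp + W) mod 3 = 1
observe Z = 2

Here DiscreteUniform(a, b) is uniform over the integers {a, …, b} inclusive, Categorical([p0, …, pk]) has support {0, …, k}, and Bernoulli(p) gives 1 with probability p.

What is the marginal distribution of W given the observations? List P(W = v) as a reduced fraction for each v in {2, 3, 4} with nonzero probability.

P(W=2) = 3/7, P(W=3) = 3/7, P(W=4) = 1/7

Enumerate traces; 24 have nonzero weight after conditioning:
  (Z=2, W=2, Y=3, V=1, X=0, U=1) weight 2/1617
  (Z=2, W=2, Y=3, V=1, X=0, U=2) weight 2/1617
  (Z=2, W=2, Y=3, V=1, X=1, U=1) weight 1/1617
  (Z=2, W=2, Y=3, V=1, X=1, U=2) weight 1/1617
  (Z=2, W=2, Y=3, V=1, X=2, U=1) weight 1/3234
  (Z=2, W=2, Y=3, V=1, X=2, U=2) weight 1/3234
  (Z=2, W=2, Y=3, V=1, X=3, U=1) weight 2/1617
  (Z=2, W=2, Y=3, V=1, X=3, U=2) weight 2/1617
  (Z=2, W=3, Y=3, V=0, X=0, U=1) weight 2/1617
  (Z=2, W=4, Y=3, V=2, X=0, U=1) weight 2/4851
  … 14 more
Group by W:
  weight(W=2) = 1/147
  weight(W=3) = 1/147
  weight(W=4) = 1/441
Total weight = 1/147 + 1/147 + 1/441 = 1/63
P(W=2 | obs) = 1/147 / 1/63 = 3/7
P(W=3 | obs) = 1/147 / 1/63 = 3/7
P(W=4 | obs) = 1/441 / 1/63 = 1/7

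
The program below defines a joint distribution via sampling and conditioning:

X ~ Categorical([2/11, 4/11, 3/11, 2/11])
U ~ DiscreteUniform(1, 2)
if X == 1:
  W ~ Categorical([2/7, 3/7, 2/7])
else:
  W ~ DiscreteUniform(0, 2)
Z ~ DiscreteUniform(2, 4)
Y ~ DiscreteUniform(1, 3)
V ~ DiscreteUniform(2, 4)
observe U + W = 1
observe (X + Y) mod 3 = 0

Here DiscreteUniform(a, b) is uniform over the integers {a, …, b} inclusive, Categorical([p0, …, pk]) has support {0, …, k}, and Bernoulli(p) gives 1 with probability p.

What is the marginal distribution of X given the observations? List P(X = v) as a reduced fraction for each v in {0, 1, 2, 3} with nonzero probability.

P(X=0) = 14/73, P(X=1) = 24/73, P(X=2) = 21/73, P(X=3) = 14/73

Enumerate traces; 36 have nonzero weight after conditioning:
  (X=0, U=1, W=0, Z=2, Y=3, V=2) weight 1/891
  (X=0, U=1, W=0, Z=2, Y=3, V=3) weight 1/891
  (X=0, U=1, W=0, Z=2, Y=3, V=4) weight 1/891
  (X=0, U=1, W=0, Z=3, Y=3, V=2) weight 1/891
  (X=0, U=1, W=0, Z=3, Y=3, V=3) weight 1/891
  (X=0, U=1, W=0, Z=3, Y=3, V=4) weight 1/891
  (X=0, U=1, W=0, Z=4, Y=3, V=2) weight 1/891
  (X=0, U=1, W=0, Z=4, Y=3, V=3) weight 1/891
  (X=1, U=1, W=0, Z=2, Y=2, V=2) weight 4/2079
  (X=2, U=1, W=0, Z=2, Y=1, V=2) weight 1/594
  … 26 more
Group by X:
  weight(X=0) = 1/99
  weight(X=1) = 4/231
  weight(X=2) = 1/66
  weight(X=3) = 1/99
Total weight = 1/99 + 4/231 + 1/66 + 1/99 = 73/1386
P(X=0 | obs) = 1/99 / 73/1386 = 14/73
P(X=1 | obs) = 4/231 / 73/1386 = 24/73
P(X=2 | obs) = 1/66 / 73/1386 = 21/73
P(X=3 | obs) = 1/99 / 73/1386 = 14/73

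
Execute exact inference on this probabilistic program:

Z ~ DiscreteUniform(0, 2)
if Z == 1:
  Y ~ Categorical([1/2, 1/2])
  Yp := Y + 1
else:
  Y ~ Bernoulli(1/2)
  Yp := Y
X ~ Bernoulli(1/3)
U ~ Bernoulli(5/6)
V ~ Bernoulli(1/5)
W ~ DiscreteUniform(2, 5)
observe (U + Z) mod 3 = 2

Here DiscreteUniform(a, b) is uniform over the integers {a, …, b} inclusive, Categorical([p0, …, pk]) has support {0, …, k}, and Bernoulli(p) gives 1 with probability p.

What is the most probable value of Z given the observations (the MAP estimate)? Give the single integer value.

Enumerate traces; 64 have nonzero weight after conditioning:
  (Z=1, Y=0, X=0, U=1, V=0, W=2) weight 1/54
  (Z=1, Y=0, X=0, U=1, V=0, W=3) weight 1/54
  (Z=1, Y=0, X=0, U=1, V=0, W=4) weight 1/54
  (Z=1, Y=0, X=0, U=1, V=0, W=5) weight 1/54
  (Z=1, Y=0, X=0, U=1, V=1, W=2) weight 1/216
  (Z=1, Y=0, X=0, U=1, V=1, W=3) weight 1/216
  (Z=1, Y=0, X=0, U=1, V=1, W=4) weight 1/216
  (Z=1, Y=0, X=0, U=1, V=1, W=5) weight 1/216
  (Z=2, Y=0, X=0, U=0, V=0, W=2) weight 1/270
  … 55 more
Group by Z:
  weight(Z=1) = 5/18
  weight(Z=2) = 1/18
Total weight = 5/18 + 1/18 = 1/3
P(Z=1 | obs) = 5/18 / 1/3 = 5/6
P(Z=2 | obs) = 1/18 / 1/3 = 1/6
argmax = 1

argmax_v P(Z = v | obs) = 1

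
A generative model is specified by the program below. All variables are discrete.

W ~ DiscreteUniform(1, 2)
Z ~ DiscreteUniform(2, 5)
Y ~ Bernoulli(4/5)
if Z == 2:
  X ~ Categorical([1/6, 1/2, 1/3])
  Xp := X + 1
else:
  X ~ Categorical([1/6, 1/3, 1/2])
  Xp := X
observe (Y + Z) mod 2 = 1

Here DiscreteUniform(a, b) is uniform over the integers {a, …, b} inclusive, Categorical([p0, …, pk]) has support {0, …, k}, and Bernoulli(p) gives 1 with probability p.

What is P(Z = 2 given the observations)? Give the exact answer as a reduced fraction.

Enumerate traces; 24 have nonzero weight after conditioning:
  (W=1, Z=2, Y=1, X=0) weight 1/60
  (W=1, Z=2, Y=1, X=1) weight 1/20
  (W=1, Z=2, Y=1, X=2) weight 1/30
  (W=1, Z=3, Y=0, X=0) weight 1/240
  (W=1, Z=3, Y=0, X=1) weight 1/120
  (W=1, Z=3, Y=0, X=2) weight 1/80
  (W=1, Z=4, Y=1, X=0) weight 1/60
  (W=1, Z=4, Y=1, X=1) weight 1/30
  (W=1, Z=5, Y=0, X=0) weight 1/240
  … 15 more
Group by Z:
  weight(Z=2) = 1/5
  weight(Z=3) = 1/20
  weight(Z=4) = 1/5
  weight(Z=5) = 1/20
Total weight = 1/5 + 1/20 + 1/5 + 1/20 = 1/2
P(Z=2 | obs) = 1/5 / 1/2 = 2/5
P(Z=3 | obs) = 1/20 / 1/2 = 1/10
P(Z=4 | obs) = 1/5 / 1/2 = 2/5
P(Z=5 | obs) = 1/20 / 1/2 = 1/10

P(Z = 2 | obs) = 2/5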